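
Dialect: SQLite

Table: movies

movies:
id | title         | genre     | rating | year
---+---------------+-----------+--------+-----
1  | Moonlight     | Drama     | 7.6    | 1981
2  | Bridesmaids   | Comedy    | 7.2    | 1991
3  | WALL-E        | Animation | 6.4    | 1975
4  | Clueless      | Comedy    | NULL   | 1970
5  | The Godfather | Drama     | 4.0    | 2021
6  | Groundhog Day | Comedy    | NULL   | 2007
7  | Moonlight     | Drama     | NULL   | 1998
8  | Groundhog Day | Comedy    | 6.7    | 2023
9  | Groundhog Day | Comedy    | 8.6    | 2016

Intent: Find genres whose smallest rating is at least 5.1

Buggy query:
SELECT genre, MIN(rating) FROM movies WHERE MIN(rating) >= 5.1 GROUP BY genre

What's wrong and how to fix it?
Bug: Aggregates like MIN are computed per group after WHERE runs

Fix: Use HAVING for the per-group MIN condition

Corrected query:
SELECT genre, MIN(rating) FROM movies GROUP BY genre HAVING MIN(rating) >= 5.1

Result:
genre     | MIN(rating)
----------+------------
Animation | 6.4        
Comedy    | 6.7        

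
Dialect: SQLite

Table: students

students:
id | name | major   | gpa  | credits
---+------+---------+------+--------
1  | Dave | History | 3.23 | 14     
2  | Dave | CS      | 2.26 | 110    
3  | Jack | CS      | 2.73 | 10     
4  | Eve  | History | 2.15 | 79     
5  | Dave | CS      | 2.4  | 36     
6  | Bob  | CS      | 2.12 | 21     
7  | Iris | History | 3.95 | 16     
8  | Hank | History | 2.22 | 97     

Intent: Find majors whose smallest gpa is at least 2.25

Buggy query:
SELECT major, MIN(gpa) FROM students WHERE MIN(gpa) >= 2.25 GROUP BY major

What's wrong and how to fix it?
Bug: Aggregates like MIN are computed per group after WHERE runs

Fix: Replace WHERE with HAVING after the GROUP BY

Corrected query:
SELECT major, MIN(gpa) FROM students GROUP BY major HAVING MIN(gpa) >= 2.25

Result:
(no rows)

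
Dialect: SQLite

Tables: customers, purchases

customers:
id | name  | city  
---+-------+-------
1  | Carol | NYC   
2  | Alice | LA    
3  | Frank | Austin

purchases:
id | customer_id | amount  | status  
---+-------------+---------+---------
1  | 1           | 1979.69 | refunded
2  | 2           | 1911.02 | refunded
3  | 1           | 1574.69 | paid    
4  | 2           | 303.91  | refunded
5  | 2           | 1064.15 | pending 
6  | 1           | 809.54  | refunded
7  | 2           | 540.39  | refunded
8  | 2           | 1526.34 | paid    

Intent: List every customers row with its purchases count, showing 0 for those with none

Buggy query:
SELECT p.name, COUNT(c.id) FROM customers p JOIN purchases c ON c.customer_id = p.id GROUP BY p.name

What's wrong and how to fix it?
Bug: INNER JOIN drops customers rows that have no matching purchases rows

Fix: Switch to LEFT JOIN to retain unmatched parent rows

Corrected query:
SELECT p.name, COUNT(c.id) FROM customers p LEFT JOIN purchases c ON c.customer_id = p.id GROUP BY p.name

Result:
name  | COUNT(c.id)
------+------------
Alice | 5          
Carol | 3          
Frank | 0          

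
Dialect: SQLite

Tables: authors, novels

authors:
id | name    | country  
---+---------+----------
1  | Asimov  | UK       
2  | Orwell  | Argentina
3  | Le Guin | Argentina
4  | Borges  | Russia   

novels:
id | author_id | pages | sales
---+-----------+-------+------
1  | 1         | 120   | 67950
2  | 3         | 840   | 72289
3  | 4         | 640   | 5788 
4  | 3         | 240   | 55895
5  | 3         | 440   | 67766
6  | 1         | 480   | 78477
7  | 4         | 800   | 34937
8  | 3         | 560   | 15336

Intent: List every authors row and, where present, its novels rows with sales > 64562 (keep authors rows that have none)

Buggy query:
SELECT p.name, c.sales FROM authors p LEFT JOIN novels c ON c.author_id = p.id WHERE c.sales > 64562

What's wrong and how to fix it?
Bug: Filtering c.sales in WHERE discards the NULL rows produced by LEFT JOIN, turning it into an inner join

Fix: Put 'c.sales > 64562' in the JOIN's ON clause instead of WHERE

Corrected query:
SELECT p.name, c.sales FROM authors p LEFT JOIN novels c ON c.author_id = p.id AND c.sales > 64562

Result:
name    | sales
--------+------
Asimov  | 67950
Asimov  | 78477
Orwell  | NULL 
Le Guin | 67766
Le Guin | 72289
Borges  | NULL 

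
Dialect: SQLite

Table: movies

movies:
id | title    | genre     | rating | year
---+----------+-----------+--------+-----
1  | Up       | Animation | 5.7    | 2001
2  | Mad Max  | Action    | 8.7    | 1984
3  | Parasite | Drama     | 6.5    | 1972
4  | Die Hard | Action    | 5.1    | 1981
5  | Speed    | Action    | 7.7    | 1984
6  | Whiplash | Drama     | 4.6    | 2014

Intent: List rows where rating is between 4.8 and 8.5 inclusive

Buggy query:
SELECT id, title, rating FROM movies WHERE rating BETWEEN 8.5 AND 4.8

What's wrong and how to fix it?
Bug: The bounds are reversed; BETWEEN a AND b requires a <= b to match anything

Fix: Write BETWEEN 4.8 AND 8.5

Corrected query:
SELECT id, title, rating FROM movies WHERE rating BETWEEN 4.8 AND 8.5

Result:
id | title    | rating
---+----------+-------
1  | Up       | 5.7   
3  | Parasite | 6.5   
4  | Die Hard | 5.1   
5  | Speed    | 7.7   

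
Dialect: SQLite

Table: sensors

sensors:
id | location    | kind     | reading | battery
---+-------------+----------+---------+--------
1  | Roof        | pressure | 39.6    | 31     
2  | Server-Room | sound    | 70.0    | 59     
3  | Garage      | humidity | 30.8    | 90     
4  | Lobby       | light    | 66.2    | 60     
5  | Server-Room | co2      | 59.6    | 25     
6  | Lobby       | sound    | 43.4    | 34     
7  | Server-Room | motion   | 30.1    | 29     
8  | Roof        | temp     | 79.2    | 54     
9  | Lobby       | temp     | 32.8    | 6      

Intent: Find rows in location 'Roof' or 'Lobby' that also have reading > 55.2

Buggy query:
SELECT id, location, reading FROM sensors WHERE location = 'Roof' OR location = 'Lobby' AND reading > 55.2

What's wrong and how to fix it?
Bug: AND binds tighter than OR, so this parses as location = 'Roof' OR (location = 'Lobby' AND reading > 55.2)

Fix: Group the OR with parentheses (or use IN), then AND the threshold

Corrected query:
SELECT id, location, reading FROM sensors WHERE (location = 'Roof' OR location = 'Lobby') AND reading > 55.2

Result:
id | location | reading
---+----------+--------
4  | Lobby    | 66.2   
8  | Roof     | 79.2   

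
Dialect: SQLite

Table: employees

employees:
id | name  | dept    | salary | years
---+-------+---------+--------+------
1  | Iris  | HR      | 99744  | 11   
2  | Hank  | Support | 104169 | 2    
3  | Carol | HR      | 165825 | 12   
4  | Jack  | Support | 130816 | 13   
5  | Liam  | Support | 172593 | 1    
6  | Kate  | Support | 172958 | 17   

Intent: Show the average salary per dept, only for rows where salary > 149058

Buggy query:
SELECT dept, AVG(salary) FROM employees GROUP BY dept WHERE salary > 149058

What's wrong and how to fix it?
Bug: WHERE cannot follow GROUP BY

Fix: Place WHERE between FROM and GROUP BY

Corrected query:
SELECT dept, AVG(salary) FROM employees WHERE salary > 149058 GROUP BY dept

Result:
dept    | AVG(salary)
--------+------------
HR      | 165825     
Support | 172775.5   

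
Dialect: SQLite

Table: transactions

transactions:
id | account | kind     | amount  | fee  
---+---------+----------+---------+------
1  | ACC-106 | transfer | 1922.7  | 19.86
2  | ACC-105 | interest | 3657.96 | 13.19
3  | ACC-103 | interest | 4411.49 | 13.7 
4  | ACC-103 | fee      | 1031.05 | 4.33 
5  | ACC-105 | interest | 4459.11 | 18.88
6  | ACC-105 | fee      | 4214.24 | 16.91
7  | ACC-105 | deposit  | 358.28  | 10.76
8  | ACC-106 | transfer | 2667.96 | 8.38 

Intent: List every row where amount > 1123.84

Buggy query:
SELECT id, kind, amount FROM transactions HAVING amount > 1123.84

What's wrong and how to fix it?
Bug: This is a non-aggregate query (no GROUP BY, no aggregates), so in SQLite the HAVING clause is invalid here; a row-level condition belongs in WHERE

Fix: Replace HAVING with WHERE since the condition applies to individual rows

Corrected query:
SELECT id, kind, amount FROM transactions WHERE amount > 1123.84

Result:
id | kind     | amount 
---+----------+--------
1  | transfer | 1922.7 
2  | interest | 3657.96
3  | interest | 4411.49
5  | interest | 4459.11
6  | fee      | 4214.24
8  | transfer | 2667.96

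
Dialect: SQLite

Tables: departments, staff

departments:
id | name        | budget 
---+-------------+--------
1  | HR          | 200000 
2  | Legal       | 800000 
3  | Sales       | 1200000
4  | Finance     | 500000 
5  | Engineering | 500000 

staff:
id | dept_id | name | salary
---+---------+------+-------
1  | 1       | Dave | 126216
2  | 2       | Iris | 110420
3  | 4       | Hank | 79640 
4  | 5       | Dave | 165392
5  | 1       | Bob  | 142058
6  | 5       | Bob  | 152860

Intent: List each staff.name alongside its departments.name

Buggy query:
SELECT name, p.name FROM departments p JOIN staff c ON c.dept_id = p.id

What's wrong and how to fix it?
Bug: Both tables have a 'name' column; the unqualified reference is ambiguous

Fix: Prefix ambiguous columns with the table alias

Corrected query:
SELECT c.name, p.name FROM departments p JOIN staff c ON c.dept_id = p.id

Result:
name | name       
-----+------------
Dave | HR         
Iris | Legal      
Hank | Finance    
Dave | Engineering
Bob  | HR         
Bob  | Engineering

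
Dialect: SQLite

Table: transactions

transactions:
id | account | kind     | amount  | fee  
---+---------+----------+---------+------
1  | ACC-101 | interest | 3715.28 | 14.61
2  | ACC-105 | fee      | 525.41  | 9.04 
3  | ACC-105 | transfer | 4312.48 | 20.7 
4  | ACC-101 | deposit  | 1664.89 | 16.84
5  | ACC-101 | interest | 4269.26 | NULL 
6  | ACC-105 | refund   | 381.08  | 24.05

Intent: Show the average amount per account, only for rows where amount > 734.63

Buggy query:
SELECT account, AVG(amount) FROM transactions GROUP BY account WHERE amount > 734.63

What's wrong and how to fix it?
Bug: Row-level WHERE must come before GROUP BY in the clause order

Fix: Place WHERE between FROM and GROUP BY

Corrected query:
SELECT account, AVG(amount) FROM transactions WHERE amount > 734.63 GROUP BY account

Result:
account | AVG(amount)
--------+------------
ACC-101 | 3216.476667
ACC-105 | 4312.48    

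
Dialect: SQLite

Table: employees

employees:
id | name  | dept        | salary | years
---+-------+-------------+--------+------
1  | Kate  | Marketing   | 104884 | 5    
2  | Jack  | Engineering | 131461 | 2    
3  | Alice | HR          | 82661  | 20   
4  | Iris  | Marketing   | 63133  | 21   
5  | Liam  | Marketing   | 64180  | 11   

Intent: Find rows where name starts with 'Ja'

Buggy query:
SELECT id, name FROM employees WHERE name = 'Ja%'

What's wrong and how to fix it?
Bug: Wildcards only work with LIKE; '=' treats '%' as a literal character

Fix: Replace '=' with LIKE so 'Ja%' is treated as a pattern

Corrected query:
SELECT id, name FROM employees WHERE name LIKE 'Ja%'

Result:
id | name
---+-----
2  | Jack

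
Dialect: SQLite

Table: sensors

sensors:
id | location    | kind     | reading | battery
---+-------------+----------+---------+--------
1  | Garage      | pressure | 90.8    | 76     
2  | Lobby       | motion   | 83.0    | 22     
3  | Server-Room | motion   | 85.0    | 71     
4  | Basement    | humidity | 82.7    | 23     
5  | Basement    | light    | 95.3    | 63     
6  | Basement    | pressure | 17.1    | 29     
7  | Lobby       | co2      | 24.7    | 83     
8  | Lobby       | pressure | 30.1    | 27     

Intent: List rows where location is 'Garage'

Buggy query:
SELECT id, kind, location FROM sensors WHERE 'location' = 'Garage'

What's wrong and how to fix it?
Bug: Single quotes denote string literals in SQL; the column name is being compared as a constant string

Fix: Reference the column as location without single quotes

Corrected query:
SELECT id, kind, location FROM sensors WHERE location = 'Garage'

Result:
id | kind     | location
---+----------+---------
1  | pressure | Garage  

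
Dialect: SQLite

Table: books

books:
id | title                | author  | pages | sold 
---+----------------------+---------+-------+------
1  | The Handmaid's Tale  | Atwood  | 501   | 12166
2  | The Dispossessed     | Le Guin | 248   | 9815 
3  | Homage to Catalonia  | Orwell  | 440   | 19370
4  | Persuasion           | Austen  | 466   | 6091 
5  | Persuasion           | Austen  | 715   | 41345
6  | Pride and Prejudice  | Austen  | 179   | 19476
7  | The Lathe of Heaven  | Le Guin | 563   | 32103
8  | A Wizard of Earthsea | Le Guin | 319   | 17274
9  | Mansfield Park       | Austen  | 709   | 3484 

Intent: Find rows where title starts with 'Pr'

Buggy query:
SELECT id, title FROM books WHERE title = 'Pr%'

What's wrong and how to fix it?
Bug: Wildcards only work with LIKE; '=' treats '%' as a literal character

Fix: Use LIKE for wildcard pattern matching

Corrected query:
SELECT id, title FROM books WHERE title LIKE 'Pr%'

Result:
id | title              
---+--------------------
6  | Pride and Prejudice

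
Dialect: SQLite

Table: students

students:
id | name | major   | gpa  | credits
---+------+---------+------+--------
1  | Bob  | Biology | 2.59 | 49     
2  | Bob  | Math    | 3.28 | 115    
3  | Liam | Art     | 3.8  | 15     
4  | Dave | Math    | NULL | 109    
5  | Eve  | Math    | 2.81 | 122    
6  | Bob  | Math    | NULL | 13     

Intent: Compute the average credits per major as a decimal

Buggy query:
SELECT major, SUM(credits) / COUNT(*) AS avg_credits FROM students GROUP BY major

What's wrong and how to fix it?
Bug: Both operands are integers, so '/' performs integer division and truncates

Fix: Multiply by 1.0 (or CAST to REAL) to force floating-point division

Corrected query:
SELECT major, SUM(credits) * 1.0 / COUNT(*) AS avg_credits FROM students GROUP BY major

Result:
major   | avg_credits
--------+------------
Art     | 15         
Biology | 49         
Math    | 89.75      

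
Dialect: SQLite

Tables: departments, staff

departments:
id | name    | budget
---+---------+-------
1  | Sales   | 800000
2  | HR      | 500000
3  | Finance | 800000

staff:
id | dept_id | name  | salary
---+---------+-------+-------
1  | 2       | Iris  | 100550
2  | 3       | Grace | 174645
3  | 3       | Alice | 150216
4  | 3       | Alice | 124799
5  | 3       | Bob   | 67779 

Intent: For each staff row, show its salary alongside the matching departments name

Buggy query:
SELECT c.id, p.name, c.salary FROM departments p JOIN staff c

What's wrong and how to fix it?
Bug: JOIN with no ON clause produces a cartesian product; every staff row pairs with every departments row

Fix: Specify the join condition linking the foreign key to the parent id

Corrected query:
SELECT c.id, p.name, c.salary FROM departments p JOIN staff c ON c.dept_id = p.id

Result:
id | name    | salary
---+---------+-------
1  | HR      | 100550
2  | Finance | 174645
3  | Finance | 150216
4  | Finance | 124799
5  | Finance | 67779 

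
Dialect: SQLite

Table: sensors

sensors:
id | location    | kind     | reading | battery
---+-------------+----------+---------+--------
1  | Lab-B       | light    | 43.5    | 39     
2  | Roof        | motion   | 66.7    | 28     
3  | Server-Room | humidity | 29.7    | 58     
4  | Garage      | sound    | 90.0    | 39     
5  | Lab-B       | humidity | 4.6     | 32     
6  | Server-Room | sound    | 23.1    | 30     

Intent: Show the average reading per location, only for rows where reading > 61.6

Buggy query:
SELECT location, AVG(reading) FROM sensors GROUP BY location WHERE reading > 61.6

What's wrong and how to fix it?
Bug: Row-level WHERE must come before GROUP BY in the clause order

Fix: Move the WHERE clause before GROUP BY

Corrected query:
SELECT location, AVG(reading) FROM sensors WHERE reading > 61.6 GROUP BY location

Result:
location | AVG(reading)
---------+-------------
Garage   | 90          
Roof     | 66.7        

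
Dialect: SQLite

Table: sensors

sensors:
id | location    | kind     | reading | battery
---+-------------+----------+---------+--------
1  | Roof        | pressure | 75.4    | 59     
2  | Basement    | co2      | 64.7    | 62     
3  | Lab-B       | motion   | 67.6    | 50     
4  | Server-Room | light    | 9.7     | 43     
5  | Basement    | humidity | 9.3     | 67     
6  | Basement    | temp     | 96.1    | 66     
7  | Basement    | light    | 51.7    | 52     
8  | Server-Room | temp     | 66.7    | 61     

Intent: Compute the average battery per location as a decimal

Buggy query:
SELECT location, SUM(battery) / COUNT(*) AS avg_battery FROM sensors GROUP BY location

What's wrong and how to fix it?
Bug: Both operands are integers, so '/' performs integer division and truncates

Fix: Multiply by 1.0 (or CAST to REAL) to force floating-point division

Corrected query:
SELECT location, SUM(battery) * 1.0 / COUNT(*) AS avg_battery FROM sensors GROUP BY location

Result:
location    | avg_battery
------------+------------
Basement    | 61.75      
Lab-B       | 50         
Roof        | 59         
Server-Room | 52         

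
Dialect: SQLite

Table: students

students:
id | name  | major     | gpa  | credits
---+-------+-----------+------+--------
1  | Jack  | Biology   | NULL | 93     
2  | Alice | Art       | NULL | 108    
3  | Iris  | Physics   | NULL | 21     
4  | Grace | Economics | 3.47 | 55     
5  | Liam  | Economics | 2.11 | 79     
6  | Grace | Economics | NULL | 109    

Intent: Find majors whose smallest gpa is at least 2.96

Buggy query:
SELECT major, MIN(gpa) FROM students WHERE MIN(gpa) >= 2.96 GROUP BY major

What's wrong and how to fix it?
Bug: Aggregates like MIN are computed per group after WHERE runs

Fix: Use HAVING for the per-group MIN condition

Corrected query:
SELECT major, MIN(gpa) FROM students GROUP BY major HAVING MIN(gpa) >= 2.96

Result:
(no rows)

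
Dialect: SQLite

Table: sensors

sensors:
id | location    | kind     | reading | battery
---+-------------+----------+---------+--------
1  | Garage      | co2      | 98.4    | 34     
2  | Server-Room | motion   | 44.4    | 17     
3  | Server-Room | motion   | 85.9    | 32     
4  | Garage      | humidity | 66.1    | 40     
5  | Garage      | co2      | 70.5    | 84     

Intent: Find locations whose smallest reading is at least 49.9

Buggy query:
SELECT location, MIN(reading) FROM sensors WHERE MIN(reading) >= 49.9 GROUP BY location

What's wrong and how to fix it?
Bug: MIN() in WHERE is a misuse of aggregate

Fix: Replace WHERE with HAVING after the GROUP BY

Corrected query:
SELECT location, MIN(reading) FROM sensors GROUP BY location HAVING MIN(reading) >= 49.9

Result:
location | MIN(reading)
---------+-------------
Garage   | 66.1        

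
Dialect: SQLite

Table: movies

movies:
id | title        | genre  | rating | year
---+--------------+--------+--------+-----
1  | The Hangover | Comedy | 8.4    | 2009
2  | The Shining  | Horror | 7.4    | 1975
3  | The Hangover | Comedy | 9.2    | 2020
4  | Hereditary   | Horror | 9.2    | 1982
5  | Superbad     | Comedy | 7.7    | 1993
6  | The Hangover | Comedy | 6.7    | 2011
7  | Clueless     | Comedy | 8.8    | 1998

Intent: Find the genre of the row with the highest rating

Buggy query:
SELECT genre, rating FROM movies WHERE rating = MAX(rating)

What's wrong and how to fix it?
Bug: WHERE is evaluated per row; an aggregate over the whole table isn't defined there

Fix: Wrap MAX in a scalar subquery so WHERE compares against a single value

Corrected query:
SELECT genre, rating FROM movies WHERE rating = (SELECT MAX(rating) FROM movies)

Result:
genre  | rating
-------+-------
Comedy | 9.2   
Horror | 9.2   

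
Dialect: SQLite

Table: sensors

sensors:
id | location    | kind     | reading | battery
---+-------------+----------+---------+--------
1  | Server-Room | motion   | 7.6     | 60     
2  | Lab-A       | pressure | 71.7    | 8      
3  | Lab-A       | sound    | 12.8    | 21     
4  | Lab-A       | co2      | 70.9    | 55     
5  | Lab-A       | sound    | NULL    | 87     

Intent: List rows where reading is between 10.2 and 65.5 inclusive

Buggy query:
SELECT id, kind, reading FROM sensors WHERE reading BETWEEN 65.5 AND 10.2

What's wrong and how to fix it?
Bug: The bounds are reversed; BETWEEN a AND b requires a <= b to match anything

Fix: Write BETWEEN 10.2 AND 65.5

Corrected query:
SELECT id, kind, reading FROM sensors WHERE reading BETWEEN 10.2 AND 65.5

Result:
id | kind  | reading
---+-------+--------
3  | sound | 12.8   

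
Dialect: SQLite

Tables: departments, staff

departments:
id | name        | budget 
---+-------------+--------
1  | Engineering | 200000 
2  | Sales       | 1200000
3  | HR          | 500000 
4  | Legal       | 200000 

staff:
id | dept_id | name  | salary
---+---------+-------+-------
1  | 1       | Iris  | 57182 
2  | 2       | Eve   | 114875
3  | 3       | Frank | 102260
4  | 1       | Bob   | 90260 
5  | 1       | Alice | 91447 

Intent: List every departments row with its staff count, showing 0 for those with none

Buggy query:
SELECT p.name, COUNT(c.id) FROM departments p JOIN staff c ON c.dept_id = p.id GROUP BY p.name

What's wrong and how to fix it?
Bug: INNER JOIN drops departments rows that have no matching staff rows

Fix: Switch to LEFT JOIN to retain unmatched parent rows

Corrected query:
SELECT p.name, COUNT(c.id) FROM departments p LEFT JOIN staff c ON c.dept_id = p.id GROUP BY p.name

Result:
name        | COUNT(c.id)
------------+------------
Engineering | 3          
HR          | 1          
Legal       | 0          
Sales       | 1          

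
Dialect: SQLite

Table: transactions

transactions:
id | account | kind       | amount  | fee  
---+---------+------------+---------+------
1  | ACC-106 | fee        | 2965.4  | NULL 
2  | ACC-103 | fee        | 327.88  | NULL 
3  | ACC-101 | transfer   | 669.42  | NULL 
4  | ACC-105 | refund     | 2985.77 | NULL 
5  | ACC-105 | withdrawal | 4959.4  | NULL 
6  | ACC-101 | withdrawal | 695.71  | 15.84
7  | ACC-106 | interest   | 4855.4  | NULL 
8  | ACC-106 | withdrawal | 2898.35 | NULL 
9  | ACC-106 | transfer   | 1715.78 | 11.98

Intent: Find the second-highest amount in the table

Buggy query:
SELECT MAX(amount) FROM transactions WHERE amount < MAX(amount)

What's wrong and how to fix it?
Bug: The inner MAX is an aggregate inside WHERE, which is not allowed

Fix: Compute the overall MAX in a subquery, then take MAX of rows below it

Corrected query:
SELECT MAX(amount) FROM transactions WHERE amount < (SELECT MAX(amount) FROM transactions)

Result:
MAX(amount)
-----------
4855.4     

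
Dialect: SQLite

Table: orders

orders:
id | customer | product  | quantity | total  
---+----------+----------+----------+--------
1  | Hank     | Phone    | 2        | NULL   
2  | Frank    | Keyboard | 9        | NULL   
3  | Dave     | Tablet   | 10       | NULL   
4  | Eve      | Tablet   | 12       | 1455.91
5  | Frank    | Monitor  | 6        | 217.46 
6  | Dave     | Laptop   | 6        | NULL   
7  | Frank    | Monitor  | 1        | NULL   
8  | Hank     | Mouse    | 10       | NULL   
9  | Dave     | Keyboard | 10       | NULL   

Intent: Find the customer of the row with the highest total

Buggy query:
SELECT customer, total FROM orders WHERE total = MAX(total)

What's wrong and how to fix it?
Bug: WHERE is evaluated per row; an aggregate over the whole table isn't defined there

Fix: Wrap MAX in a scalar subquery so WHERE compares against a single value

Corrected query:
SELECT customer, total FROM orders WHERE total = (SELECT MAX(total) FROM orders)

Result:
customer | total  
---------+--------
Eve      | 1455.91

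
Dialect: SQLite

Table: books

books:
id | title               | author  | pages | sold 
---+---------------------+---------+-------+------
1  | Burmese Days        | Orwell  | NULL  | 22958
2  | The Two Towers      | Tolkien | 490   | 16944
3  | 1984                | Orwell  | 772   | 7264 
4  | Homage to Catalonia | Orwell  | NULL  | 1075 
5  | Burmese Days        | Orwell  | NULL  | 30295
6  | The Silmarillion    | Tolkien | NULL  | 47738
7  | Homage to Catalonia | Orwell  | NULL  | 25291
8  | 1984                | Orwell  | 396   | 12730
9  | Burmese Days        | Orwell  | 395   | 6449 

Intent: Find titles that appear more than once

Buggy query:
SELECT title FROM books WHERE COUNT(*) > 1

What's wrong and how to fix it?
Bug: WHERE can't reference COUNT(*); aggregates are computed after WHERE

Fix: Group first, then use HAVING for the count condition

Corrected query:
SELECT title FROM books GROUP BY title HAVING COUNT(*) > 1

Result:
title              
-------------------
1984               
Burmese Days       
Homage to Catalonia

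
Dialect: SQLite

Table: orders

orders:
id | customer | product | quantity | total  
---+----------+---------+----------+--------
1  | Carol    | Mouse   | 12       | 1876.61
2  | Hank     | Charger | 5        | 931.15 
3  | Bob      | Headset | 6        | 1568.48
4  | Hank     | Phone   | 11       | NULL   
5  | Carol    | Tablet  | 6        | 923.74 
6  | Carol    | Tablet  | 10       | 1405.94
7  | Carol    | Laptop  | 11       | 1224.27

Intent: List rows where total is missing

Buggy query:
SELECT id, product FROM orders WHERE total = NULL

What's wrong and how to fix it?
Bug: Comparing to NULL with '=' never matches; NULL = NULL is unknown, not true

Fix: Use IS NULL to test for NULL

Corrected query:
SELECT id, product FROM orders WHERE total IS NULL

Result:
id | product
---+--------
4  | Phone  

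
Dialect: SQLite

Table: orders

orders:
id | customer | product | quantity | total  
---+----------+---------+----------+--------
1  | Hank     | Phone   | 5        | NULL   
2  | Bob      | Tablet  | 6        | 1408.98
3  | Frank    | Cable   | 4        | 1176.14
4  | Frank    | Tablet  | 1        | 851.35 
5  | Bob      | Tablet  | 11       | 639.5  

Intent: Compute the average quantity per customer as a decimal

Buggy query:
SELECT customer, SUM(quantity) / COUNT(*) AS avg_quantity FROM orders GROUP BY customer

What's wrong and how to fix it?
Bug: SUM(quantity) and COUNT(*) are both integers; the division truncates the fractional part

Fix: Multiply by 1.0 (or CAST to REAL) to force floating-point division

Corrected query:
SELECT customer, SUM(quantity) * 1.0 / COUNT(*) AS avg_quantity FROM orders GROUP BY customer

Result:
customer | avg_quantity
---------+-------------
Bob      | 8.5         
Frank    | 2.5         
Hank     | 5           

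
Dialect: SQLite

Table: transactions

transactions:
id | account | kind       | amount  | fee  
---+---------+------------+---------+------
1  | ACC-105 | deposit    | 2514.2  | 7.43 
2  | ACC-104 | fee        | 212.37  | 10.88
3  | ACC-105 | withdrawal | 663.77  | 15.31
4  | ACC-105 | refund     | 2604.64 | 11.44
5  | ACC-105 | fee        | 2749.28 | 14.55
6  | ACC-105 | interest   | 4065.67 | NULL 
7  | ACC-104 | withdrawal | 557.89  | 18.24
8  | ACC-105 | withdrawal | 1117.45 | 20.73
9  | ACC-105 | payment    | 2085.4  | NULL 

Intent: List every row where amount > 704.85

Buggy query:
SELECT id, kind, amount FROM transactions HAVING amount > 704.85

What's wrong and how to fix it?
Bug: This is a non-aggregate query (no GROUP BY, no aggregates), so in SQLite the HAVING clause is invalid here; a row-level condition belongs in WHERE

Fix: Replace HAVING with WHERE since the condition applies to individual rows

Corrected query:
SELECT id, kind, amount FROM transactions WHERE amount > 704.85

Result:
id | kind       | amount 
---+------------+--------
1  | deposit    | 2514.2 
4  | refund     | 2604.64
5  | fee        | 2749.28
6  | interest   | 4065.67
8  | withdrawal | 1117.45
9  | payment    | 2085.4 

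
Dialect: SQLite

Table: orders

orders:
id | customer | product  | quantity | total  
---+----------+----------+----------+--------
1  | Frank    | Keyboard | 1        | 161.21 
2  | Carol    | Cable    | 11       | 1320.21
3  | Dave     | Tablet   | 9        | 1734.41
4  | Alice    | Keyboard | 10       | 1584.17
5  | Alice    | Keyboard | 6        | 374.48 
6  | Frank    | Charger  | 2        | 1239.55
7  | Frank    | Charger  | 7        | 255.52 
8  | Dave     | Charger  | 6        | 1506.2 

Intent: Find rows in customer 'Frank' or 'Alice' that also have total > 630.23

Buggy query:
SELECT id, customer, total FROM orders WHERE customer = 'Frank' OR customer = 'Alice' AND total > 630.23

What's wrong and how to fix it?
Bug: AND binds tighter than OR, so this parses as customer = 'Frank' OR (customer = 'Alice' AND total > 630.23)

Fix: Group the OR with parentheses (or use IN), then AND the threshold

Corrected query:
SELECT id, customer, total FROM orders WHERE (customer = 'Frank' OR customer = 'Alice') AND total > 630.23

Result:
id | customer | total  
---+----------+--------
4  | Alice    | 1584.17
6  | Frank    | 1239.55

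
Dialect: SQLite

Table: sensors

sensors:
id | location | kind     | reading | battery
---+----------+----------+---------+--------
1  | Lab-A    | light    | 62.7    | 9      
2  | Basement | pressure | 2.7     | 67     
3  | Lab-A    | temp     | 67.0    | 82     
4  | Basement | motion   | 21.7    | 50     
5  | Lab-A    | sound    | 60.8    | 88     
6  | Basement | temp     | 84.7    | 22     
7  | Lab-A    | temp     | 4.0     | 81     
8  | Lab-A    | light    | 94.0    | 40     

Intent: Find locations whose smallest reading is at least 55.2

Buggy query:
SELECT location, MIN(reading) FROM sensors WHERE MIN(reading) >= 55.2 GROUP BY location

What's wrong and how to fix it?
Bug: Aggregates like MIN are computed per group after WHERE runs

Fix: Use HAVING for the per-group MIN condition

Corrected query:
SELECT location, MIN(reading) FROM sensors GROUP BY location HAVING MIN(reading) >= 55.2

Result:
(no rows)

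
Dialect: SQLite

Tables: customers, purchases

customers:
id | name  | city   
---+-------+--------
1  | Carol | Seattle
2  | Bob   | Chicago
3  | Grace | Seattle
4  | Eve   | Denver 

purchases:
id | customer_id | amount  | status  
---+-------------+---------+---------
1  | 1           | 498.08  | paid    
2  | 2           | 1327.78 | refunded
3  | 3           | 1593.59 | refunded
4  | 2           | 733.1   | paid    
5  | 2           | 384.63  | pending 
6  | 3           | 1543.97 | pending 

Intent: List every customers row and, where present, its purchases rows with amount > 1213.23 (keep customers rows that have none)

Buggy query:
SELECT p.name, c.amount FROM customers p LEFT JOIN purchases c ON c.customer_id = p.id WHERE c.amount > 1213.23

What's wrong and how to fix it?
Bug: A WHERE condition on the right-hand table after LEFT JOIN drops unmatched parents

Fix: Put 'c.amount > 1213.23' in the JOIN's ON clause instead of WHERE

Corrected query:
SELECT p.name, c.amount FROM customers p LEFT JOIN purchases c ON c.customer_id = p.id AND c.amount > 1213.23

Result:
name  | amount 
------+--------
Carol | NULL   
Bob   | 1327.78
Grace | 1543.97
Grace | 1593.59
Eve   | NULL   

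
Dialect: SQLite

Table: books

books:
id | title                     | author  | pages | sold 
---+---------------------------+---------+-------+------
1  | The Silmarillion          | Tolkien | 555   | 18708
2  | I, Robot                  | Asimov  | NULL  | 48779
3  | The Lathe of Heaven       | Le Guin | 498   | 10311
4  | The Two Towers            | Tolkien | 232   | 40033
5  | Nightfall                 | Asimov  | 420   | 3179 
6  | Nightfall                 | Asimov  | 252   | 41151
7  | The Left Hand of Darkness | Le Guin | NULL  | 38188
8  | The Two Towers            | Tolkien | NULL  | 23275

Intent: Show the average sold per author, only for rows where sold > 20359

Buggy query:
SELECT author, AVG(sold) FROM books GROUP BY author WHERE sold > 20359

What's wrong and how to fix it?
Bug: Row-level WHERE must come before GROUP BY in the clause order

Fix: Place WHERE between FROM and GROUP BY

Corrected query:
SELECT author, AVG(sold) FROM books WHERE sold > 20359 GROUP BY author

Result:
author  | AVG(sold)
--------+----------
Asimov  | 44965    
Le Guin | 38188    
Tolkien | 31654    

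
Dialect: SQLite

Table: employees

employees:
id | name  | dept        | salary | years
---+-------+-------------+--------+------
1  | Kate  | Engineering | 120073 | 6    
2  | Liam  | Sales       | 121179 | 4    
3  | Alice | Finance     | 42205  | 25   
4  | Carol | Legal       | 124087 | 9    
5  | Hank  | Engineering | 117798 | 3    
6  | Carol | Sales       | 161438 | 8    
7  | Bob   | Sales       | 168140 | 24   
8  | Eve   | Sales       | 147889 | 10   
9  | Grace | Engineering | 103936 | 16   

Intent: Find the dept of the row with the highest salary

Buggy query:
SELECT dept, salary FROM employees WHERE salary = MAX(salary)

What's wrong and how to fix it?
Bug: WHERE is evaluated per row; an aggregate over the whole table isn't defined there

Fix: Wrap MAX in a scalar subquery so WHERE compares against a single value

Corrected query:
SELECT dept, salary FROM employees WHERE salary = (SELECT MAX(salary) FROM employees)

Result:
dept  | salary
------+-------
Sales | 168140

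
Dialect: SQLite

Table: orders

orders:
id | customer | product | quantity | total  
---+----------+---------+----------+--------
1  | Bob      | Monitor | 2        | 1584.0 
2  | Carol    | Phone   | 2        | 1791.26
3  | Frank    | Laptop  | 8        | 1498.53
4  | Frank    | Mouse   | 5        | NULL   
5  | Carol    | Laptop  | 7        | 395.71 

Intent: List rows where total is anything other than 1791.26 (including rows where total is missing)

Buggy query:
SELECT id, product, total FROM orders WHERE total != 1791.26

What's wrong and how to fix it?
Bug: 'total != 1791.26' is unknown when total is NULL, so NULL rows are silently excluded

Fix: Handle NULL separately with IS NULL alongside the inequality

Corrected query:
SELECT id, product, total FROM orders WHERE total != 1791.26 OR total IS NULL

Result:
id | product | total  
---+---------+--------
1  | Monitor | 1584   
3  | Laptop  | 1498.53
4  | Mouse   | NULL   
5  | Laptop  | 395.71 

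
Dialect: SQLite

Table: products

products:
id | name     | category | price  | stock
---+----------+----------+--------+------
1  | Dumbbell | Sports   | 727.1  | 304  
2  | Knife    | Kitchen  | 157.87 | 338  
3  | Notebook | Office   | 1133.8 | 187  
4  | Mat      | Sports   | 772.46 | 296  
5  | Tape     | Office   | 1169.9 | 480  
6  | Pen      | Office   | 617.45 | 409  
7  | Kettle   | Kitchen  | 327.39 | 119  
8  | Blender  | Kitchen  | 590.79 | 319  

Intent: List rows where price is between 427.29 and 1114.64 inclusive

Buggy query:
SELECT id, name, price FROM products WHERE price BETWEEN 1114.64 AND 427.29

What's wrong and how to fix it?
Bug: The bounds are reversed; BETWEEN a AND b requires a <= b to match anything

Fix: Write BETWEEN 427.29 AND 1114.64

Corrected query:
SELECT id, name, price FROM products WHERE price BETWEEN 427.29 AND 1114.64

Result:
id | name     | price 
---+----------+-------
1  | Dumbbell | 727.1 
4  | Mat      | 772.46
6  | Pen      | 617.45
8  | Blender  | 590.79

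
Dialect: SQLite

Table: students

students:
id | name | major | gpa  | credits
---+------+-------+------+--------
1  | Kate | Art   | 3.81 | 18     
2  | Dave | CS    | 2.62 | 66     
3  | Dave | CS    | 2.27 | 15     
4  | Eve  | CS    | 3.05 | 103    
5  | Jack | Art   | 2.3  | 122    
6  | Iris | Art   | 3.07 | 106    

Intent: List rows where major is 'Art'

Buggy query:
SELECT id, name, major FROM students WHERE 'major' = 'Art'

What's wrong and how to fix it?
Bug: 'major' in single quotes is a string literal, not the column; the comparison is literal-vs-literal and never true

Fix: Reference the column as major without single quotes

Corrected query:
SELECT id, name, major FROM students WHERE major = 'Art'

Result:
id | name | major
---+------+------
1  | Kate | Art  
5  | Jack | Art  
6  | Iris | Art  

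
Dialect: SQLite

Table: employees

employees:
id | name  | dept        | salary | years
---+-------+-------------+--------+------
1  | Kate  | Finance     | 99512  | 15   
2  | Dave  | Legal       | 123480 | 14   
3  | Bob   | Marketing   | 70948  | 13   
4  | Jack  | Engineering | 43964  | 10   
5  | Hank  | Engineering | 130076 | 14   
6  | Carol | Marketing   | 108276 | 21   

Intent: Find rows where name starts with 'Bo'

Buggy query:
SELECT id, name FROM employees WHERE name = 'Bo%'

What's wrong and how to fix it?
Bug: Wildcards only work with LIKE; '=' treats '%' as a literal character

Fix: Use LIKE for wildcard pattern matching

Corrected query:
SELECT id, name FROM employees WHERE name LIKE 'Bo%'

Result:
id | name
---+-----
3  | Bob 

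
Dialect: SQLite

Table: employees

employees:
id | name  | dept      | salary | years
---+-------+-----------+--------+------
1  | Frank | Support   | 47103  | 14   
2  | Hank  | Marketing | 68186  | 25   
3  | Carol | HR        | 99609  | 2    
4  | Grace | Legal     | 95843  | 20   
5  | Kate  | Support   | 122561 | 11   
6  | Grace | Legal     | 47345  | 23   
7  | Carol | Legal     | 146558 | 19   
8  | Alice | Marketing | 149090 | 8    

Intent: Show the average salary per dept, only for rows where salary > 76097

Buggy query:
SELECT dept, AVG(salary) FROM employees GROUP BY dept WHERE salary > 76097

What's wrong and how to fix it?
Bug: WHERE cannot follow GROUP BY

Fix: Move the WHERE clause before GROUP BY

Corrected query:
SELECT dept, AVG(salary) FROM employees WHERE salary > 76097 GROUP BY dept

Result:
dept      | AVG(salary)
----------+------------
HR        | 99609      
Legal     | 121200.5   
Marketing | 149090     
Support   | 122561     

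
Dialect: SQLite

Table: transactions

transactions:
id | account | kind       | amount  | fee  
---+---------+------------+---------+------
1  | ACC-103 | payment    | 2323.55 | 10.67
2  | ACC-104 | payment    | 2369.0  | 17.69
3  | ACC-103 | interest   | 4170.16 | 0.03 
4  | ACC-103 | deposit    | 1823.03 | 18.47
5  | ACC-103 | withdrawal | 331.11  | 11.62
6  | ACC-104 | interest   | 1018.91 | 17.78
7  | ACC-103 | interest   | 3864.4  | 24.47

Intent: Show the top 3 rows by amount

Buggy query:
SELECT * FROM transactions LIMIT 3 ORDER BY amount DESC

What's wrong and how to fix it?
Bug: ORDER BY cannot follow LIMIT; LIMIT is the final clause

Fix: Sort with ORDER BY, then apply LIMIT

Corrected query:
SELECT * FROM transactions ORDER BY amount DESC LIMIT 3

Result:
id | account | kind     | amount  | fee  
---+---------+----------+---------+------
3  | ACC-103 | interest | 4170.16 | 0.03 
7  | ACC-103 | interest | 3864.4  | 24.47
2  | ACC-104 | payment  | 2369    | 17.69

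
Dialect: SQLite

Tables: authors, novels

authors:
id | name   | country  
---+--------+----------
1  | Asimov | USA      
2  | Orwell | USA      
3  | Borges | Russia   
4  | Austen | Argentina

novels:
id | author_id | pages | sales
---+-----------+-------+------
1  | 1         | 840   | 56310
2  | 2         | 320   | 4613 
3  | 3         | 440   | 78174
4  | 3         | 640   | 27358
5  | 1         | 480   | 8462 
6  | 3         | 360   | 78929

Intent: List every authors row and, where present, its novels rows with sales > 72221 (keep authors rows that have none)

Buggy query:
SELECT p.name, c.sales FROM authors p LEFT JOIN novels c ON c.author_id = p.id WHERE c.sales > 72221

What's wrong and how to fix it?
Bug: A WHERE condition on the right-hand table after LEFT JOIN drops unmatched parents

Fix: Put 'c.sales > 72221' in the JOIN's ON clause instead of WHERE

Corrected query:
SELECT p.name, c.sales FROM authors p LEFT JOIN novels c ON c.author_id = p.id AND c.sales > 72221

Result:
name   | sales
-------+------
Asimov | NULL 
Orwell | NULL 
Borges | 78174
Borges | 78929
Austen | NULL 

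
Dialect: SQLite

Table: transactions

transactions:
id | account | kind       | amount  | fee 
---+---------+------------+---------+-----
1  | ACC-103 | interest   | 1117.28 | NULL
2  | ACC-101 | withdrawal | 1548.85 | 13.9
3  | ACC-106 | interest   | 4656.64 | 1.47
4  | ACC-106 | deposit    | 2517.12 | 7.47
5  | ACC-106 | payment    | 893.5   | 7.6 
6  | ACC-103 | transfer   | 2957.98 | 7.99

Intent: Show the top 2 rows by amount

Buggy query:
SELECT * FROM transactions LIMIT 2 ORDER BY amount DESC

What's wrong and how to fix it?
Bug: LIMIT must come after ORDER BY

Fix: Swap the clauses: ORDER BY first, then LIMIT

Corrected query:
SELECT * FROM transactions ORDER BY amount DESC LIMIT 2

Result:
id | account | kind     | amount  | fee 
---+---------+----------+---------+-----
3  | ACC-106 | interest | 4656.64 | 1.47
6  | ACC-103 | transfer | 2957.98 | 7.99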